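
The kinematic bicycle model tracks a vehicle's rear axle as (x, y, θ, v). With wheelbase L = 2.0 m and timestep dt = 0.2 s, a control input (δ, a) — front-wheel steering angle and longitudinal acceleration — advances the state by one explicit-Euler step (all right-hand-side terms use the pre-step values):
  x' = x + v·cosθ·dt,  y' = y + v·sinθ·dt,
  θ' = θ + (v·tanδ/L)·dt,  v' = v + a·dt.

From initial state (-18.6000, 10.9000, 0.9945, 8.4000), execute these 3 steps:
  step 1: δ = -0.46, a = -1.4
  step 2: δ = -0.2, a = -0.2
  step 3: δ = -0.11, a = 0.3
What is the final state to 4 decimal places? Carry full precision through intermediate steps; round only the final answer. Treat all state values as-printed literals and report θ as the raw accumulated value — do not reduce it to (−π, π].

(-14.8450, 13.8460, 0.3245, 8.1400)

after step 1 (δ=-0.46, a=-1.4): (-17.684531, 12.308658, 0.578323, 8.120000)
after step 2 (δ=-0.2, a=-0.2): (-16.324625, 13.196369, 0.413722, 8.080000)
after step 3 (δ=-0.11, a=0.3): (-14.844966, 13.846034, 0.324482, 8.140000)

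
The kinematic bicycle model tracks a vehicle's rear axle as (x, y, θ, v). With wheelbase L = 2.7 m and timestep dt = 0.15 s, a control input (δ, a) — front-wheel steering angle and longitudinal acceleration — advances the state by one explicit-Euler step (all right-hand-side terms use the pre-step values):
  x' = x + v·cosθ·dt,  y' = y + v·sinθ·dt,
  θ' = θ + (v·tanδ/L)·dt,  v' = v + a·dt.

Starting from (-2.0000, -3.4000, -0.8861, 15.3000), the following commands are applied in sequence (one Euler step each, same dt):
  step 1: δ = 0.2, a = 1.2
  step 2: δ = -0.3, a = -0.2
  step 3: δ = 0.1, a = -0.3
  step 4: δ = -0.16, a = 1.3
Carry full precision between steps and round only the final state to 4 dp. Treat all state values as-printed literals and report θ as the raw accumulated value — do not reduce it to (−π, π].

after step 1 (δ=0.2, a=1.2): (-0.548555, -5.177733, -0.713796, 15.480000)
after step 2 (δ=-0.3, a=-0.2): (1.206602, -6.697965, -0.979826, 15.450000)
after step 3 (δ=0.1, a=-0.3): (2.497838, -8.622417, -0.893705, 15.405000)
after step 4 (δ=-0.16, a=1.3): (3.945589, -10.423412, -1.031819, 15.600000)

(3.9456, -10.4234, -1.0318, 15.6000)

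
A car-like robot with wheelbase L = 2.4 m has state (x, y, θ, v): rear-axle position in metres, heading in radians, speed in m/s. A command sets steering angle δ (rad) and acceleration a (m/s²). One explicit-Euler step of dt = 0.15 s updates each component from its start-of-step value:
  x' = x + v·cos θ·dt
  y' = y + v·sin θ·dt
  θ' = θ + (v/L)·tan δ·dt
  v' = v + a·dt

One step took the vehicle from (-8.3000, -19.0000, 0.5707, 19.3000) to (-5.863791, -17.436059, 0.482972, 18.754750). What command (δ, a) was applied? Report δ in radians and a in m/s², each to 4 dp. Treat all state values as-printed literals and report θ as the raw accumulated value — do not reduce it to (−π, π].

δ = -0.0726, a = -3.6350

a = (v'−v)/dt = (-0.545250)/0.15 = -3.6350
Δθ = θ'−θ = -0.087728;  (v·dt/L) = 19.3000·0.15/2.4 = 1.206250
tan δ = Δθ·L/(v·dt) = -0.072728  →  δ = -0.0726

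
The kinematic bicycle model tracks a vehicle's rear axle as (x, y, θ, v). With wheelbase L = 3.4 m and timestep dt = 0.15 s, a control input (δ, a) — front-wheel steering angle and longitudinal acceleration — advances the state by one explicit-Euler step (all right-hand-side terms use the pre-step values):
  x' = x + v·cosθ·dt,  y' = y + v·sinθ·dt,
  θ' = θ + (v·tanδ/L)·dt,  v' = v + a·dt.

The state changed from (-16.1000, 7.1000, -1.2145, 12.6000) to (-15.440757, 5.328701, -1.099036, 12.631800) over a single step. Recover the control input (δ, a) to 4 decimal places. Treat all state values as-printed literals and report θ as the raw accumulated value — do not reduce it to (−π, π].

δ = 0.2048, a = 0.2120

a = (v'−v)/dt = (0.031800)/0.15 = 0.2120
Δθ = θ'−θ = 0.115464;  (v·dt/L) = 12.6000·0.15/3.4 = 0.555882
tan δ = Δθ·L/(v·dt) = 0.207713  →  δ = 0.2048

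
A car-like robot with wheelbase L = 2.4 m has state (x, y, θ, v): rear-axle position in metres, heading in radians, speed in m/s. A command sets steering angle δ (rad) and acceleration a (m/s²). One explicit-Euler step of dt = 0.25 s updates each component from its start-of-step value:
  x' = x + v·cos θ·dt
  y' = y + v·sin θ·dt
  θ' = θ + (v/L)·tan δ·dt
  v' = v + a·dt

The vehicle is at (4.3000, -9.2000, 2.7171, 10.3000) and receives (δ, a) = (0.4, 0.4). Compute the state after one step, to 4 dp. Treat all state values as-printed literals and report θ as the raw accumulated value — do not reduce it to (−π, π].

(1.9535, -8.1395, 3.1707, 10.4000)

x' = 4.3000 + 10.3000·cos(2.7171)·0.25 = 1.9535
y' = -9.2000 + 10.3000·sin(2.7171)·0.25 = -8.1395
θ' = 2.7171 + (10.3000/2.4)·tan(0.4)·0.25 = 3.1707
v' = 10.3000 + 0.4000·0.25 = 10.4000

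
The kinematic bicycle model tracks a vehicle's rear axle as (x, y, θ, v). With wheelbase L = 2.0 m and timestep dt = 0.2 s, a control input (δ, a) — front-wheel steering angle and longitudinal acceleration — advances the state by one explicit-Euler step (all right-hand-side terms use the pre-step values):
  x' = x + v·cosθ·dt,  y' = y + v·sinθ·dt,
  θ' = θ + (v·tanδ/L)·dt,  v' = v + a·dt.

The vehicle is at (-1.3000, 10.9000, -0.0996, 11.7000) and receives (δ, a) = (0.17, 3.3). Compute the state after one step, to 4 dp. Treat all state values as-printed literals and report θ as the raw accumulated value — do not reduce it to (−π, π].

(1.0284, 10.6673, 0.1012, 12.3600)

x' = -1.3000 + 11.7000·cos(-0.0996)·0.2 = 1.0284
y' = 10.9000 + 11.7000·sin(-0.0996)·0.2 = 10.6673
θ' = -0.0996 + (11.7000/2.0)·tan(0.17)·0.2 = 0.1012
v' = 11.7000 + 3.3000·0.2 = 12.3600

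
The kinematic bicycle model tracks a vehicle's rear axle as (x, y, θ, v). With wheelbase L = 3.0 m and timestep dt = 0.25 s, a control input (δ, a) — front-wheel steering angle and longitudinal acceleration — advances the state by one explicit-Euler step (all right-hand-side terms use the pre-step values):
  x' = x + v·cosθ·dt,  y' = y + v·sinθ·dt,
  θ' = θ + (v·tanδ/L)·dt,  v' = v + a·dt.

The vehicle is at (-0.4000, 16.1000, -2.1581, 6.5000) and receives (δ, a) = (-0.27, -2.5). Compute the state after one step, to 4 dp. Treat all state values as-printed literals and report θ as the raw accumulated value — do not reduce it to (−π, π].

x' = -0.4000 + 6.5000·cos(-2.1581)·0.25 = -1.3004
y' = 16.1000 + 6.5000·sin(-2.1581)·0.25 = 14.7473
θ' = -2.1581 + (6.5000/3.0)·tan(-0.27)·0.25 = -2.3080
v' = 6.5000 − 2.5000·0.25 = 5.8750

(-1.3004, 14.7473, -2.3080, 5.8750)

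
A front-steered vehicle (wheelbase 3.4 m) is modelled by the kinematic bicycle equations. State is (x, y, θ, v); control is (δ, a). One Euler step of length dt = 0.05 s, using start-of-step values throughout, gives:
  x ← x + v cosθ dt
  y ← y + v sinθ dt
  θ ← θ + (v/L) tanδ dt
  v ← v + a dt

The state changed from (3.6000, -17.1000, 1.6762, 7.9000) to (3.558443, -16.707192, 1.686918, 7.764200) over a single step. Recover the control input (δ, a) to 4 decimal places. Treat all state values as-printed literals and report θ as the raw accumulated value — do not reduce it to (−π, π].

δ = 0.0920, a = -2.7160

a = (v'−v)/dt = (-0.135800)/0.05 = -2.7160
Δθ = θ'−θ = 0.010718;  (v·dt/L) = 7.9000·0.05/3.4 = 0.116176
tan δ = Δθ·L/(v·dt) = 0.092256  →  δ = 0.0920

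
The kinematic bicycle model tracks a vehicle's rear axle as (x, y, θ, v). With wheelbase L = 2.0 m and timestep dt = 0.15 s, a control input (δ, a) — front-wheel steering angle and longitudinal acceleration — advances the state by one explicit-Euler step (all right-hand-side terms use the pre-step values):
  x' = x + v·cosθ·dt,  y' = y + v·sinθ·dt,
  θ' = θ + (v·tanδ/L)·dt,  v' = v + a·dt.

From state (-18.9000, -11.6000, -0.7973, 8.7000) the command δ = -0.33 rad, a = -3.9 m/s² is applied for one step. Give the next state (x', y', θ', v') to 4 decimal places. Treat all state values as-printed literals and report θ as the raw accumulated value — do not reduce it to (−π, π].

(-17.9883, -12.5337, -1.0208, 8.1150)

x' = -18.9000 + 8.7000·cos(-0.7973)·0.15 = -17.9883
y' = -11.6000 + 8.7000·sin(-0.7973)·0.15 = -12.5337
θ' = -0.7973 + (8.7000/2.0)·tan(-0.33)·0.15 = -1.0208
v' = 8.7000 − 3.9000·0.15 = 8.1150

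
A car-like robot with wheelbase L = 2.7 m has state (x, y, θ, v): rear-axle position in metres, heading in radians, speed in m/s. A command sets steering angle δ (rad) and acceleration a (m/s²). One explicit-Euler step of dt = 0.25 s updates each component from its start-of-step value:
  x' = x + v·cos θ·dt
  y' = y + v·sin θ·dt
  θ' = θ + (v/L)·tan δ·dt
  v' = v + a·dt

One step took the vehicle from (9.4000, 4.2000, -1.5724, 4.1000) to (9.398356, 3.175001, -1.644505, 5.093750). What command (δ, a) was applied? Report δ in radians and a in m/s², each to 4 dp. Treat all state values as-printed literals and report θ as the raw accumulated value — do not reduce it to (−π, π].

δ = -0.1877, a = 3.9750

a = (v'−v)/dt = (0.993750)/0.25 = 3.9750
Δθ = θ'−θ = -0.072105;  (v·dt/L) = 4.1000·0.25/2.7 = 0.379630
tan δ = Δθ·L/(v·dt) = -0.189935  →  δ = -0.1877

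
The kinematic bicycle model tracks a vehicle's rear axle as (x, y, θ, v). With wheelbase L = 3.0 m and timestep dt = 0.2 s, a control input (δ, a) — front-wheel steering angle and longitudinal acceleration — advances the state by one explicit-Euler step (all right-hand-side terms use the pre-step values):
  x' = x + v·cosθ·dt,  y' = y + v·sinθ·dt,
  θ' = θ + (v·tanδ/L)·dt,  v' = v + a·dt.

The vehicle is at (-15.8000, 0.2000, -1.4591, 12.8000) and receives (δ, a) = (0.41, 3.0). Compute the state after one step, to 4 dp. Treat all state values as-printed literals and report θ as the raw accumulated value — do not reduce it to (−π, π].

x' = -15.8000 + 12.8000·cos(-1.4591)·0.2 = -15.5147
y' = 0.2000 + 12.8000·sin(-1.4591)·0.2 = -2.3440
θ' = -1.4591 + (12.8000/3.0)·tan(0.41)·0.2 = -1.0882
v' = 12.8000 + 3.0000·0.2 = 13.4000

(-15.5147, -2.3440, -1.0882, 13.4000)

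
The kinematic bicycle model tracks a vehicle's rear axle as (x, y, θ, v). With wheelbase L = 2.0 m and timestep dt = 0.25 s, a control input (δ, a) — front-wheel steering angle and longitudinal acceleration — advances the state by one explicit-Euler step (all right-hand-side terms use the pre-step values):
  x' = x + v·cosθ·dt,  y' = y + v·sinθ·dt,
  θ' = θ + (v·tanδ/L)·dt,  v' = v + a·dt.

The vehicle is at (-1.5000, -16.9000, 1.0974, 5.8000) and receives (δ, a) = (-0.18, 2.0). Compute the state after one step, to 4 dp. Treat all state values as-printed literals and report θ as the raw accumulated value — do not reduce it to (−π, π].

(-0.8389, -15.6095, 0.9655, 6.3000)

x' = -1.5000 + 5.8000·cos(1.0974)·0.25 = -0.8389
y' = -16.9000 + 5.8000·sin(1.0974)·0.25 = -15.6095
θ' = 1.0974 + (5.8000/2.0)·tan(-0.18)·0.25 = 0.9655
v' = 5.8000 + 2.0000·0.25 = 6.3000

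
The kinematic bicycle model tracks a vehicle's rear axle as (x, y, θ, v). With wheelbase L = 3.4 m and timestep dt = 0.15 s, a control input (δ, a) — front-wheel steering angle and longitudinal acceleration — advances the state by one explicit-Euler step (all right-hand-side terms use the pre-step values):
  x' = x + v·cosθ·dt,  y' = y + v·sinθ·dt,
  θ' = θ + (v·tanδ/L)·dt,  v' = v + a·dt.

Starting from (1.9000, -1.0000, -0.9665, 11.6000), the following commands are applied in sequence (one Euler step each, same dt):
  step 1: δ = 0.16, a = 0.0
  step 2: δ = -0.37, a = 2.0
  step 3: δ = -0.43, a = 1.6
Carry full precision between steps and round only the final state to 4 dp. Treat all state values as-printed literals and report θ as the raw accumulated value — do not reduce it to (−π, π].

(4.8296, -5.3536, -1.3232, 12.1400)

after step 1 (δ=0.16, a=0.0): (2.888639, -2.431850, -0.883912, 11.600000)
after step 2 (δ=-0.37, a=2.0): (3.992027, -3.777262, -1.082406, 11.900000)
after step 3 (δ=-0.43, a=1.6): (4.829558, -5.353576, -1.323182, 12.140000)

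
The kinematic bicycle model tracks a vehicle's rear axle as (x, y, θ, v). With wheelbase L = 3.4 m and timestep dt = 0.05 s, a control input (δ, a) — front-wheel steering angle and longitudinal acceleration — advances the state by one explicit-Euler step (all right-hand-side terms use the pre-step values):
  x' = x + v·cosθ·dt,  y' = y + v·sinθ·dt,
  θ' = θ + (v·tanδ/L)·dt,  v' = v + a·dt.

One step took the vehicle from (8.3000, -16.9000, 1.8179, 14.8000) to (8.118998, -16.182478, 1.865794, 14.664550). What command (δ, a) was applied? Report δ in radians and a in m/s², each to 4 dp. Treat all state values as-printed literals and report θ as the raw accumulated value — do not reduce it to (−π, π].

a = (v'−v)/dt = (-0.135450)/0.05 = -2.7090
Δθ = θ'−θ = 0.047894;  (v·dt/L) = 14.8000·0.05/3.4 = 0.217647
tan δ = Δθ·L/(v·dt) = 0.220054  →  δ = 0.2166

δ = 0.2166, a = -2.7090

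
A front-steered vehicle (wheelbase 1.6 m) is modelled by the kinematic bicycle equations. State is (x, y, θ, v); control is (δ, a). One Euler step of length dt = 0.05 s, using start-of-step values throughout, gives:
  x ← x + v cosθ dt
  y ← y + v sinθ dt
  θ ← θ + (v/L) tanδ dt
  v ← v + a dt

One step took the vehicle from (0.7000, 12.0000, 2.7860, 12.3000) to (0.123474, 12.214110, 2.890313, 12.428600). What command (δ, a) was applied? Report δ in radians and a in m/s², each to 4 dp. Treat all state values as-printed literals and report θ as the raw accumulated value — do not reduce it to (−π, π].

δ = 0.2650, a = 2.5720

a = (v'−v)/dt = (0.128600)/0.05 = 2.5720
Δθ = θ'−θ = 0.104313;  (v·dt/L) = 12.3000·0.05/1.6 = 0.384375
tan δ = Δθ·L/(v·dt) = 0.271383  →  δ = 0.2650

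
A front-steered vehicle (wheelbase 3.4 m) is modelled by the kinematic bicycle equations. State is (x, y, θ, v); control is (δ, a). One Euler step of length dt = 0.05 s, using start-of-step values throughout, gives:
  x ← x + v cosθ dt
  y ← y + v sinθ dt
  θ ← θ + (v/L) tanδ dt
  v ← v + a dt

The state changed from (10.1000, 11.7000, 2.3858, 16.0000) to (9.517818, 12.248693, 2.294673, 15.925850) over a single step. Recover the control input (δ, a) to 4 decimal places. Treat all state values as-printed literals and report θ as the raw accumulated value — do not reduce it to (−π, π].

a = (v'−v)/dt = (-0.074150)/0.05 = -1.4830
Δθ = θ'−θ = -0.091127;  (v·dt/L) = 16.0000·0.05/3.4 = 0.235294
tan δ = Δθ·L/(v·dt) = -0.387290  →  δ = -0.3695

δ = -0.3695, a = -1.4830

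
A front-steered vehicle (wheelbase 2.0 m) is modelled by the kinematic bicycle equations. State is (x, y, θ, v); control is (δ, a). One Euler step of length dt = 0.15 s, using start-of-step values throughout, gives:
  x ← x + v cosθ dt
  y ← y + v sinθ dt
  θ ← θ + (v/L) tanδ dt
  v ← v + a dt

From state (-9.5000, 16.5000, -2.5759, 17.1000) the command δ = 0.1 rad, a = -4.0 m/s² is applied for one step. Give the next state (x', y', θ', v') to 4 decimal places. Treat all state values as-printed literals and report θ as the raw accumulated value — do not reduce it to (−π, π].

x' = -9.5000 + 17.1000·cos(-2.5759)·0.15 = -11.6654
y' = 16.5000 + 17.1000·sin(-2.5759)·0.15 = 15.1252
θ' = -2.5759 + (17.1000/2.0)·tan(0.1)·0.15 = -2.4472
v' = 17.1000 − 4.0000·0.15 = 16.5000

(-11.6654, 15.1252, -2.4472, 16.5000)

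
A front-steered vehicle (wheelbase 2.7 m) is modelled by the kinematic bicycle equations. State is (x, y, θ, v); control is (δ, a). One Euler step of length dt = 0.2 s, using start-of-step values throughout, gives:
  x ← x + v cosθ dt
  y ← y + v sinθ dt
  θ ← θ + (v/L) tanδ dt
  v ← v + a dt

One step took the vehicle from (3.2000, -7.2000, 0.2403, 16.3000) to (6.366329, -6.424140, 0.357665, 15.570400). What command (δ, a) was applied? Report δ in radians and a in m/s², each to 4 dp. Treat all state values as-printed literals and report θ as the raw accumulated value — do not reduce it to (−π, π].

a = (v'−v)/dt = (-0.729600)/0.2 = -3.6480
Δθ = θ'−θ = 0.117365;  (v·dt/L) = 16.3000·0.2/2.7 = 1.207407
tan δ = Δθ·L/(v·dt) = 0.097204  →  δ = 0.0969

δ = 0.0969, a = -3.6480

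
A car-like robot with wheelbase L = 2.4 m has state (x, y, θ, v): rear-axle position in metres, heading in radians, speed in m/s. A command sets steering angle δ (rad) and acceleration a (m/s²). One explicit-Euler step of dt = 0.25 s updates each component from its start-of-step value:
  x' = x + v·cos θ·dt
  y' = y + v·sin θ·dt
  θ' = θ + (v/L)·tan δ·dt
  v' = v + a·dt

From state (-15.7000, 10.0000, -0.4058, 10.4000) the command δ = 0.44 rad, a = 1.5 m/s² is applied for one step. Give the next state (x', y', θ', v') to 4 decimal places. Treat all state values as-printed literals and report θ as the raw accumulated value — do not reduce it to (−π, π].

(-13.3112, 8.9736, 0.1042, 10.7750)

x' = -15.7000 + 10.4000·cos(-0.4058)·0.25 = -13.3112
y' = 10.0000 + 10.4000·sin(-0.4058)·0.25 = 8.9736
θ' = -0.4058 + (10.4000/2.4)·tan(0.44)·0.25 = 0.1042
v' = 10.4000 + 1.5000·0.25 = 10.7750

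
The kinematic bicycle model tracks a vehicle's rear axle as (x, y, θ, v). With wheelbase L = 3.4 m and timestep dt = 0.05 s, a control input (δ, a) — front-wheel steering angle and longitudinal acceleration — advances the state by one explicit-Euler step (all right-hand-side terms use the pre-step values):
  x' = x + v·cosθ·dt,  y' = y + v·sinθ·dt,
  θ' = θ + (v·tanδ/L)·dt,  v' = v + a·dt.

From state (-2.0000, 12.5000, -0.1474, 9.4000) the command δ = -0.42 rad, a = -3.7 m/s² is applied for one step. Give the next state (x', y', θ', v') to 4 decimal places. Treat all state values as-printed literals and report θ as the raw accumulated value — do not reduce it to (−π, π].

x' = -2.0000 + 9.4000·cos(-0.1474)·0.05 = -1.5351
y' = 12.5000 + 9.4000·sin(-0.1474)·0.05 = 12.4310
θ' = -0.1474 + (9.4000/3.4)·tan(-0.42)·0.05 = -0.2091
v' = 9.4000 − 3.7000·0.05 = 9.2150

(-1.5351, 12.4310, -0.2091, 9.2150)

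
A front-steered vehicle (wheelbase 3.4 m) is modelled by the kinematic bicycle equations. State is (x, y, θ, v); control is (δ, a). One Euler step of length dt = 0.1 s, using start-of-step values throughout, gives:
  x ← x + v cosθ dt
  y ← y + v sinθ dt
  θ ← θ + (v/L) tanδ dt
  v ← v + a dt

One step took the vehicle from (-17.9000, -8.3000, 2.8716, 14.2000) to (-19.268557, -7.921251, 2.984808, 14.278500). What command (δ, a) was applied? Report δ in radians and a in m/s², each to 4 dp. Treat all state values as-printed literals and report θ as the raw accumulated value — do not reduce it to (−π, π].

a = (v'−v)/dt = (0.078500)/0.1 = 0.7850
Δθ = θ'−θ = 0.113208;  (v·dt/L) = 14.2000·0.1/3.4 = 0.417647
tan δ = Δθ·L/(v·dt) = 0.271061  →  δ = 0.2647

δ = 0.2647, a = 0.7850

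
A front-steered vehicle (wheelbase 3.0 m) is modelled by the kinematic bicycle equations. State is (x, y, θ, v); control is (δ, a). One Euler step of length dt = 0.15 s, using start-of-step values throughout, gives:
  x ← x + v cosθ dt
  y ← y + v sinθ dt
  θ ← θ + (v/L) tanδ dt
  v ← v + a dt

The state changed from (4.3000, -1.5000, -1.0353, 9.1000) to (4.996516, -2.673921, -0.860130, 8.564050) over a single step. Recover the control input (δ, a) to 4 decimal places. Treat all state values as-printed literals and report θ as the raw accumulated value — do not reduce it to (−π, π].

δ = 0.3675, a = -3.5730

a = (v'−v)/dt = (-0.535950)/0.15 = -3.5730
Δθ = θ'−θ = 0.175170;  (v·dt/L) = 9.1000·0.15/3.0 = 0.455000
tan δ = Δθ·L/(v·dt) = 0.384989  →  δ = 0.3675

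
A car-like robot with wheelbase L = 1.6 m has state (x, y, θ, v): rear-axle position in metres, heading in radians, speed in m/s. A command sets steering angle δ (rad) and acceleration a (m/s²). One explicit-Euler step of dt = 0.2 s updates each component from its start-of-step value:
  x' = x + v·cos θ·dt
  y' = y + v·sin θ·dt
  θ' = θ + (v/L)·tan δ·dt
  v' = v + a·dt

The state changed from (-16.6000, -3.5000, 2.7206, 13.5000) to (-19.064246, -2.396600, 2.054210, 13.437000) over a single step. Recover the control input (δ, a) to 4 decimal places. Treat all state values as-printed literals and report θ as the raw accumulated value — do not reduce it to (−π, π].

δ = -0.3761, a = -0.3150

a = (v'−v)/dt = (-0.063000)/0.2 = -0.3150
Δθ = θ'−θ = -0.666390;  (v·dt/L) = 13.5000·0.2/1.6 = 1.687500
tan δ = Δθ·L/(v·dt) = -0.394898  →  δ = -0.3761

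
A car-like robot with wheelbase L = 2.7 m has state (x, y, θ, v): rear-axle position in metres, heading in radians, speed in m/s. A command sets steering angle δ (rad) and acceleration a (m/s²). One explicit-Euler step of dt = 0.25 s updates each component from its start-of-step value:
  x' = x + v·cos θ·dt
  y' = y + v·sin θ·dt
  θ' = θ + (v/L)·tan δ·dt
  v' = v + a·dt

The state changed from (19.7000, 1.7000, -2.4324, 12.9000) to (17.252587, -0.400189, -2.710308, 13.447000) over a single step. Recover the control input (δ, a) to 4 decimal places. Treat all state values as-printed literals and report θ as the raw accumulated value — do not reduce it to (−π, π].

δ = -0.2286, a = 2.1880

a = (v'−v)/dt = (0.547000)/0.25 = 2.1880
Δθ = θ'−θ = -0.277908;  (v·dt/L) = 12.9000·0.25/2.7 = 1.194444
tan δ = Δθ·L/(v·dt) = -0.232667  →  δ = -0.2286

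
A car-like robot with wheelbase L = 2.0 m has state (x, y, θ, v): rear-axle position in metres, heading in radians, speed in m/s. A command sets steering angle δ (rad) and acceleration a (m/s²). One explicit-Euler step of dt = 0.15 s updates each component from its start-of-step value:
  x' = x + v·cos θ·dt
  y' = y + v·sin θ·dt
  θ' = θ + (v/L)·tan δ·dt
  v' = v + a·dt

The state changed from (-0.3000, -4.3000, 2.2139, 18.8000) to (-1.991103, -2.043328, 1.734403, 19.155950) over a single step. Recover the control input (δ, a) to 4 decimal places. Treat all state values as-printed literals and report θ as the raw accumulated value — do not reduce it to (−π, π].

δ = -0.3278, a = 2.3730

a = (v'−v)/dt = (0.355950)/0.15 = 2.3730
Δθ = θ'−θ = -0.479497;  (v·dt/L) = 18.8000·0.15/2.0 = 1.410000
tan δ = Δθ·L/(v·dt) = -0.340069  →  δ = -0.3278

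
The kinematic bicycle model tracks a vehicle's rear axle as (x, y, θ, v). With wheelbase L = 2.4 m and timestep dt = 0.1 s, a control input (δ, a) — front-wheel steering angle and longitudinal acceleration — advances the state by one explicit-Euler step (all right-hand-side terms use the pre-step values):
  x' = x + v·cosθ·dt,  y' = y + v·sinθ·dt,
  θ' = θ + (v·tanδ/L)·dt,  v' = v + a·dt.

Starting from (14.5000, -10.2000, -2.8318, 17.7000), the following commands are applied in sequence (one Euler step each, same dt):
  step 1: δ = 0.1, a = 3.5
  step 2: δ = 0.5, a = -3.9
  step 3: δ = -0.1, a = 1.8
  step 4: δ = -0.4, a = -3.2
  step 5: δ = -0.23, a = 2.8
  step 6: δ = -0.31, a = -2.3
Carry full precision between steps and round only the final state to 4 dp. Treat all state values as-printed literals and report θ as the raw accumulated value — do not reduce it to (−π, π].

after step 1 (δ=0.1, a=3.5): (12.814258, -10.739604, -2.757803, 18.050000)
after step 2 (δ=0.5, a=-3.9): (11.140567, -11.415463, -2.346938, 17.660000)
after step 3 (δ=-0.1, a=1.8): (9.903429, -12.675719, -2.420768, 17.840000)
after step 4 (δ=-0.4, a=-3.2): (8.563178, -13.853167, -2.735044, 17.520000)
after step 5 (δ=-0.23, a=2.8): (6.953982, -14.545981, -2.905969, 17.800000)
after step 6 (δ=-0.31, a=-2.3): (5.223165, -14.961521, -3.143545, 17.570000)

(5.2232, -14.9615, -3.1435, 17.5700)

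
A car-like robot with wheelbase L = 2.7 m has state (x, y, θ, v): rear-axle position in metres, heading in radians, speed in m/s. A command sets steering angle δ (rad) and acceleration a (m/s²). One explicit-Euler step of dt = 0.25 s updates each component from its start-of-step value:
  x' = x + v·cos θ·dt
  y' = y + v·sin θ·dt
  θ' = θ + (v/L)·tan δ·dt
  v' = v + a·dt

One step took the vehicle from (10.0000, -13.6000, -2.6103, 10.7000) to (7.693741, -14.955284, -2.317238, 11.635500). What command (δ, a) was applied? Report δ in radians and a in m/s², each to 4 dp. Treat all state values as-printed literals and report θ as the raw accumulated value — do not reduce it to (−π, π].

a = (v'−v)/dt = (0.935500)/0.25 = 3.7420
Δθ = θ'−θ = 0.293062;  (v·dt/L) = 10.7000·0.25/2.7 = 0.990741
tan δ = Δθ·L/(v·dt) = 0.295801  →  δ = 0.2876

δ = 0.2876, a = 3.7420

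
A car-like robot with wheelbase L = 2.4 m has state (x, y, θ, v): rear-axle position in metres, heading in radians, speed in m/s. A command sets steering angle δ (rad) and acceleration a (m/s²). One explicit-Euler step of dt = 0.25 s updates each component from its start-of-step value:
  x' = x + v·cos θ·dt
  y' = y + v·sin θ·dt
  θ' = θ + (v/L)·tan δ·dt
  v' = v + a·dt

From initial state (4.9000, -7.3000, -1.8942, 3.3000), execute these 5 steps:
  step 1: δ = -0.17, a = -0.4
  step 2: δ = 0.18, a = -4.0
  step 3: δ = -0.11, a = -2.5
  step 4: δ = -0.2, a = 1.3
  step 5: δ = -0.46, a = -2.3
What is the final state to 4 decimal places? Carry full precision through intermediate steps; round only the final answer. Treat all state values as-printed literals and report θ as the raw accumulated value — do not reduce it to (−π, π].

after step 1 (δ=-0.17, a=-0.4): (4.637819, -8.082231, -1.953207, 3.200000)
after step 2 (δ=0.18, a=-4.0): (4.339292, -8.824446, -1.892551, 2.200000)
after step 3 (δ=-0.11, a=-2.5): (4.165365, -9.346221, -1.917861, 1.575000)
after step 4 (δ=-0.2, a=1.3): (4.031435, -9.716493, -1.951118, 1.900000)
after step 5 (δ=-0.46, a=-2.3): (3.855106, -10.157552, -2.049176, 1.325000)

(3.8551, -10.1576, -2.0492, 1.3250)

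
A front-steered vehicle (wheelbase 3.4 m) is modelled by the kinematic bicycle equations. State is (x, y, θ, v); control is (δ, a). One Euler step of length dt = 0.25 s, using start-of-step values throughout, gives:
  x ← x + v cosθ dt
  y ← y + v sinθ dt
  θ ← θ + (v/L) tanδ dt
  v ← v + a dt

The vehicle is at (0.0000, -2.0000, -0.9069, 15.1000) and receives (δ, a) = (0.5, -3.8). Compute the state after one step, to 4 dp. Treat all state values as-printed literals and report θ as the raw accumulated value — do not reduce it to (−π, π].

x' = 0.0000 + 15.1000·cos(-0.9069)·0.25 = 2.3261
y' = -2.0000 + 15.1000·sin(-0.9069)·0.25 = -4.9732
θ' = -0.9069 + (15.1000/3.4)·tan(0.5)·0.25 = -0.3003
v' = 15.1000 − 3.8000·0.25 = 14.1500

(2.3261, -4.9732, -0.3003, 14.1500)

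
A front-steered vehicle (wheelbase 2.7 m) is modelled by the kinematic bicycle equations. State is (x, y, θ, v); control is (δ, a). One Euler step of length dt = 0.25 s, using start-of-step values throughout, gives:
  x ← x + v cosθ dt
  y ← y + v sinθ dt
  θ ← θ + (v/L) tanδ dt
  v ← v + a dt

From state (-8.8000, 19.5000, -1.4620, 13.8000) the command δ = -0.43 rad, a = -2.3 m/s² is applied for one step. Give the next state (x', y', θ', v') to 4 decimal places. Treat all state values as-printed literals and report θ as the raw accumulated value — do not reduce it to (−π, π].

x' = -8.8000 + 13.8000·cos(-1.4620)·0.25 = -8.4254
y' = 19.5000 + 13.8000·sin(-1.4620)·0.25 = 16.0704
θ' = -1.4620 + (13.8000/2.7)·tan(-0.43)·0.25 = -2.0480
v' = 13.8000 − 2.3000·0.25 = 13.2250

(-8.4254, 16.0704, -2.0480, 13.2250)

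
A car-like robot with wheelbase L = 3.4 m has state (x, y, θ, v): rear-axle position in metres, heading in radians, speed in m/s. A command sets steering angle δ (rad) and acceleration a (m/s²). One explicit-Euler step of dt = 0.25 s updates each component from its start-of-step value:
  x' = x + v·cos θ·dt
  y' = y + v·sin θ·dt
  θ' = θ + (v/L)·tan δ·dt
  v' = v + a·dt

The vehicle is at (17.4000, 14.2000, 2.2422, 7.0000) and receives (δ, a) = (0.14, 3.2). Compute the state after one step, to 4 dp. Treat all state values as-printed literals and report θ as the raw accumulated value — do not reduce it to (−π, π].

x' = 17.4000 + 7.0000·cos(2.2422)·0.25 = 16.3114
y' = 14.2000 + 7.0000·sin(2.2422)·0.25 = 15.5702
θ' = 2.2422 + (7.0000/3.4)·tan(0.14)·0.25 = 2.3147
v' = 7.0000 + 3.2000·0.25 = 7.8000

(16.3114, 15.5702, 2.3147, 7.8000)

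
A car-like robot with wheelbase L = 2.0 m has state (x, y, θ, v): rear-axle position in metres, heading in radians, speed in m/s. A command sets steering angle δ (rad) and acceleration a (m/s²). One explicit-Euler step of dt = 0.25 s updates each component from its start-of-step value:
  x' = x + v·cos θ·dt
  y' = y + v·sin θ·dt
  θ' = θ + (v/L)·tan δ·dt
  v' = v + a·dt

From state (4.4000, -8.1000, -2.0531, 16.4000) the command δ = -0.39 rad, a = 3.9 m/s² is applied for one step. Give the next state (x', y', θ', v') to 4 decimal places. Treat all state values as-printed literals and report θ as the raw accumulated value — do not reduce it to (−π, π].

(2.4983, -11.7323, -2.8958, 17.3750)

x' = 4.4000 + 16.4000·cos(-2.0531)·0.25 = 2.4983
y' = -8.1000 + 16.4000·sin(-2.0531)·0.25 = -11.7323
θ' = -2.0531 + (16.4000/2.0)·tan(-0.39)·0.25 = -2.8958
v' = 16.4000 + 3.9000·0.25 = 17.3750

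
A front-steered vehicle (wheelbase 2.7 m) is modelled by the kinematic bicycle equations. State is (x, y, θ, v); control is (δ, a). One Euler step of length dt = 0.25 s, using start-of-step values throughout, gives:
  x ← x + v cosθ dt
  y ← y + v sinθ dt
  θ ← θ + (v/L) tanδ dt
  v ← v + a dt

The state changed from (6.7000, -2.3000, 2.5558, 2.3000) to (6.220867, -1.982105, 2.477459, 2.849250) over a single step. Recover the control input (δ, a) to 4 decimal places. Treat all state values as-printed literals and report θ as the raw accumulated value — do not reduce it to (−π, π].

δ = -0.3525, a = 2.1970

a = (v'−v)/dt = (0.549250)/0.25 = 2.1970
Δθ = θ'−θ = -0.078341;  (v·dt/L) = 2.3000·0.25/2.7 = 0.212963
tan δ = Δθ·L/(v·dt) = -0.367862  →  δ = -0.3525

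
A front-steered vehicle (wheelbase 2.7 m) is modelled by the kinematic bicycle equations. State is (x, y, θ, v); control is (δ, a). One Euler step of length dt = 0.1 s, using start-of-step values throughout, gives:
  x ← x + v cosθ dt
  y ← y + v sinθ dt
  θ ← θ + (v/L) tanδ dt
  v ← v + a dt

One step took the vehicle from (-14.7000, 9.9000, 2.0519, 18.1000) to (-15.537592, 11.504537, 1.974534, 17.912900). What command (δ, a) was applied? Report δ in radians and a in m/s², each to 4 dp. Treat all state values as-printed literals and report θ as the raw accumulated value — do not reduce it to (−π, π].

a = (v'−v)/dt = (-0.187100)/0.1 = -1.8710
Δθ = θ'−θ = -0.077366;  (v·dt/L) = 18.1000·0.1/2.7 = 0.670370
tan δ = Δθ·L/(v·dt) = -0.115408  →  δ = -0.1149

δ = -0.1149, a = -1.8710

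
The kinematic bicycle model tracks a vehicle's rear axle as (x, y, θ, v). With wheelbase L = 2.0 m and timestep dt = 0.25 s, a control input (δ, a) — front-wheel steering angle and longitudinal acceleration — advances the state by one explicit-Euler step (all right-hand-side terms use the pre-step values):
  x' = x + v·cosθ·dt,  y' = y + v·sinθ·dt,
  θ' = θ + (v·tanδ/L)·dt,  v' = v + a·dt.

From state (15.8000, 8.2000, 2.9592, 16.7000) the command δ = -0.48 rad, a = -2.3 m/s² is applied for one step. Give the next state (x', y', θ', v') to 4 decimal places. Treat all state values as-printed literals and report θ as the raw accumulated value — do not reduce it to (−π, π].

x' = 15.8000 + 16.7000·cos(2.9592)·0.25 = 11.6943
y' = 8.2000 + 16.7000·sin(2.9592)·0.25 = 8.9573
θ' = 2.9592 + (16.7000/2.0)·tan(-0.48)·0.25 = 1.8724
v' = 16.7000 − 2.3000·0.25 = 16.1250

(11.6943, 8.9573, 1.8724, 16.1250)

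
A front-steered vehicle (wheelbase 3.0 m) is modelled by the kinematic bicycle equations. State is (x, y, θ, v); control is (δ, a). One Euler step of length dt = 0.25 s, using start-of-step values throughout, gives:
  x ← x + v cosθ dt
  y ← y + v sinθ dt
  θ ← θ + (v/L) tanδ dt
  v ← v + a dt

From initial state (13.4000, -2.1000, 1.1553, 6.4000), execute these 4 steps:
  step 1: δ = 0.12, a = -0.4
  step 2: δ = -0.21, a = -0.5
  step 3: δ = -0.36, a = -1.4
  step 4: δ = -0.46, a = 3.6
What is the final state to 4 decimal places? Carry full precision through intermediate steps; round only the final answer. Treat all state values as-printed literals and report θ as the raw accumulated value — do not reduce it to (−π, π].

after step 1 (δ=0.12, a=-0.4): (14.045831, -0.636134, 1.219609, 6.300000)
after step 2 (δ=-0.21, a=-0.5): (14.587651, 0.842735, 1.107709, 6.175000)
after step 3 (δ=-0.36, a=-1.4): (15.277263, 2.223894, 0.914019, 5.825000)
after step 4 (δ=-0.46, a=3.6): (16.166403, 3.377191, 0.673519, 6.725000)

(16.1664, 3.3772, 0.6735, 6.7250)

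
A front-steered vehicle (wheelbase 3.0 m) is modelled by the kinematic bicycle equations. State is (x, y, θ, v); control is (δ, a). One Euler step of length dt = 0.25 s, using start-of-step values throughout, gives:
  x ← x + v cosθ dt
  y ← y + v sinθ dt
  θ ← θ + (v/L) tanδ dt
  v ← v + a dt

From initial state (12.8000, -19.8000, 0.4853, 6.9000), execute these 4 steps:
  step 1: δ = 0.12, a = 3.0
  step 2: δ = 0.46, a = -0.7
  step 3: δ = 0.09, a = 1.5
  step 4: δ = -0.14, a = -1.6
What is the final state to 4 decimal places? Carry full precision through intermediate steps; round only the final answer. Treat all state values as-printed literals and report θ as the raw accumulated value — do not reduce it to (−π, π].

after step 1 (δ=0.12, a=3.0): (14.325823, -18.995333, 0.554633, 7.650000)
after step 2 (δ=0.46, a=-0.7): (15.951627, -17.988150, 0.870482, 7.475000)
after step 3 (δ=0.09, a=1.5): (17.155959, -16.559230, 0.926696, 7.850000)
after step 4 (δ=-0.14, a=-1.6): (18.334399, -14.989936, 0.834510, 7.450000)

(18.3344, -14.9899, 0.8345, 7.4500)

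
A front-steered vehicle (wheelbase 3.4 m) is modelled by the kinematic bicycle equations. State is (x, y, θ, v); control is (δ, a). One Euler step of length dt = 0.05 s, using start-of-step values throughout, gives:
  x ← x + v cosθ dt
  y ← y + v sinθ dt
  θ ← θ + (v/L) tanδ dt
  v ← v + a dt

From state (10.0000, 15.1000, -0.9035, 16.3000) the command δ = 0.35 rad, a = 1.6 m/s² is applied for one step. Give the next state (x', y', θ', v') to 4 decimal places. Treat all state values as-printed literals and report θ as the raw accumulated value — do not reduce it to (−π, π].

(10.5044, 14.4598, -0.8160, 16.3800)

x' = 10.0000 + 16.3000·cos(-0.9035)·0.05 = 10.5044
y' = 15.1000 + 16.3000·sin(-0.9035)·0.05 = 14.4598
θ' = -0.9035 + (16.3000/3.4)·tan(0.35)·0.05 = -0.8160
v' = 16.3000 + 1.6000·0.05 = 16.3800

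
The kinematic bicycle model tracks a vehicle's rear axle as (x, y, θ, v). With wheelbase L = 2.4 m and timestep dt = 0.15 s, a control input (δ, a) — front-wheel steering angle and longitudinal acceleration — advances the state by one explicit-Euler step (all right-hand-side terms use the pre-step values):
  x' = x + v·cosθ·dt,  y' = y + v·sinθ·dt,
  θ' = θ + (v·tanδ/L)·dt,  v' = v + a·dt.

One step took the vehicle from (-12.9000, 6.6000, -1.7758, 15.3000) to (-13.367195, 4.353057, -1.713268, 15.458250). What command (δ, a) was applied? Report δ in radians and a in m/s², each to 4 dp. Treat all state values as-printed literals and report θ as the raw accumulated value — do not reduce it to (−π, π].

δ = 0.0653, a = 1.0550

a = (v'−v)/dt = (0.158250)/0.15 = 1.0550
Δθ = θ'−θ = 0.062532;  (v·dt/L) = 15.3000·0.15/2.4 = 0.956250
tan δ = Δθ·L/(v·dt) = 0.065393  →  δ = 0.0653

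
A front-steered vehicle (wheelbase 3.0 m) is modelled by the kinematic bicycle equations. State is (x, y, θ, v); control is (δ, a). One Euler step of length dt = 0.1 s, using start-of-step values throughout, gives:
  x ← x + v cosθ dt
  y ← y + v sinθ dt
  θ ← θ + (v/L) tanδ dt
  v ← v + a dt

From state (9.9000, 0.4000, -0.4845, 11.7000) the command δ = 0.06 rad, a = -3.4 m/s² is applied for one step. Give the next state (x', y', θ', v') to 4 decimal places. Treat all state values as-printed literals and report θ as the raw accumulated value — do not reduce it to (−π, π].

(10.9353, -0.1449, -0.4611, 11.3600)

x' = 9.9000 + 11.7000·cos(-0.4845)·0.1 = 10.9353
y' = 0.4000 + 11.7000·sin(-0.4845)·0.1 = -0.1449
θ' = -0.4845 + (11.7000/3.0)·tan(0.06)·0.1 = -0.4611
v' = 11.7000 − 3.4000·0.1 = 11.3600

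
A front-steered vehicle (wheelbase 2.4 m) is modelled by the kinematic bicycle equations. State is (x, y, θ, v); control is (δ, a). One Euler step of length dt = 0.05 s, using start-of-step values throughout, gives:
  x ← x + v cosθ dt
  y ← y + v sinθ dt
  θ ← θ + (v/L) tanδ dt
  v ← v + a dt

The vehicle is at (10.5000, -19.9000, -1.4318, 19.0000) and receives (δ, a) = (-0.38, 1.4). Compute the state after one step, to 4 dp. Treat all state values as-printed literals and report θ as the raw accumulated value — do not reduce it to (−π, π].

x' = 10.5000 + 19.0000·cos(-1.4318)·0.05 = 10.6316
y' = -19.9000 + 19.0000·sin(-1.4318)·0.05 = -20.8408
θ' = -1.4318 + (19.0000/2.4)·tan(-0.38)·0.05 = -1.5899
v' = 19.0000 + 1.4000·0.05 = 19.0700

(10.6316, -20.8408, -1.5899, 19.0700)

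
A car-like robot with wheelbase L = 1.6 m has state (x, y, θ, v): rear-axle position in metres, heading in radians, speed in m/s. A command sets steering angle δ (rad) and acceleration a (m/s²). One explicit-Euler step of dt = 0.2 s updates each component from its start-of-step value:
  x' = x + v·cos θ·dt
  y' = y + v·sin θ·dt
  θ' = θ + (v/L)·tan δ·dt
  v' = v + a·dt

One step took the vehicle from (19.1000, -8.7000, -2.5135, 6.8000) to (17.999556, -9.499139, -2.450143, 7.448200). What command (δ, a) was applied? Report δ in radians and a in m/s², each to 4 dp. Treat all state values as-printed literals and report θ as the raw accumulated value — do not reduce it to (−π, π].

δ = 0.0744, a = 3.2410

a = (v'−v)/dt = (0.648200)/0.2 = 3.2410
Δθ = θ'−θ = 0.063357;  (v·dt/L) = 6.8000·0.2/1.6 = 0.850000
tan δ = Δθ·L/(v·dt) = 0.074538  →  δ = 0.0744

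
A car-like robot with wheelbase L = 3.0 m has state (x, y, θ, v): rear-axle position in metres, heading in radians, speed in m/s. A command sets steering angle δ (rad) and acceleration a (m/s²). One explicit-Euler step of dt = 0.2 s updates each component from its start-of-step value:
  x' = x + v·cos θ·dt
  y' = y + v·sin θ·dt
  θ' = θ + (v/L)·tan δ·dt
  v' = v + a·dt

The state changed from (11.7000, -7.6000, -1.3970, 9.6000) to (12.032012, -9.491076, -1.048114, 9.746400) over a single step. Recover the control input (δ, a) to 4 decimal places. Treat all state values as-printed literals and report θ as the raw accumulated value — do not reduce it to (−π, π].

δ = 0.4991, a = 0.7320

a = (v'−v)/dt = (0.146400)/0.2 = 0.7320
Δθ = θ'−θ = 0.348886;  (v·dt/L) = 9.6000·0.2/3.0 = 0.640000
tan δ = Δθ·L/(v·dt) = 0.545134  →  δ = 0.4991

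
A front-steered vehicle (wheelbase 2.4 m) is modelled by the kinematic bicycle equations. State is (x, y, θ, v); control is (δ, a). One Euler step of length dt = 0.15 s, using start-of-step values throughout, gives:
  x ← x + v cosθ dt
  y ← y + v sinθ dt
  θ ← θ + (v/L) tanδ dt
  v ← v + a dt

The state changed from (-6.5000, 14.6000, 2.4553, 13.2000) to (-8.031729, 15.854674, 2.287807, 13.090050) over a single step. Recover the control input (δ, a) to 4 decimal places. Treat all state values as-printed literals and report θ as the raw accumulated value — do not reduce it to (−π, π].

δ = -0.2003, a = -0.7330

a = (v'−v)/dt = (-0.109950)/0.15 = -0.7330
Δθ = θ'−θ = -0.167493;  (v·dt/L) = 13.2000·0.15/2.4 = 0.825000
tan δ = Δθ·L/(v·dt) = -0.203022  →  δ = -0.2003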